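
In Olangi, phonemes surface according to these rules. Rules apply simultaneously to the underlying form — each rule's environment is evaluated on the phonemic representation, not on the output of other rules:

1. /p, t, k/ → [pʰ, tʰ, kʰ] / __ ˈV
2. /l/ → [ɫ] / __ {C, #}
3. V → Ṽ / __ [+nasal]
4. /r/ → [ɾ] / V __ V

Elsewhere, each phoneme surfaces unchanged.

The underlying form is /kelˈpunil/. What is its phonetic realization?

/k/ (word-initial): rule 1 targets it, but not immediately before a stressed vowel → unchanged [k].
/e/ (between /k/ and /l/) is in the target of rule 3 but the environment (before a nasal consonant) is not met → [e].
/l/ meets the environment for rule 2 (word-finally or immediately before a consonant) → [ɫ].
/p/ meets the environment for rule 1 (immediately before a stressed vowel) → [pʰ].
/u/ (between /p/ and /n/): before a nasal consonant, so rule 3 applies → [ũ].
/i/ (between /n/ and /l/): rule 3 targets it, but not before a nasal consonant → unchanged [i].
/l/ meets the environment for rule 2 (word-finally or immediately before a consonant) → [ɫ].

[keɫˈpʰũniɫ]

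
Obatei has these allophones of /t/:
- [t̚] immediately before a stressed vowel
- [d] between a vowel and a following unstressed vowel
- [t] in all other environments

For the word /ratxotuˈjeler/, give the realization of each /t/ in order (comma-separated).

Occurrence 1 (position 3): no conditioning environment matches → elsewhere allophone [t].
Occurrence 2 (position 6): between a vowel and a following unstressed vowel → [d].

[t], [d]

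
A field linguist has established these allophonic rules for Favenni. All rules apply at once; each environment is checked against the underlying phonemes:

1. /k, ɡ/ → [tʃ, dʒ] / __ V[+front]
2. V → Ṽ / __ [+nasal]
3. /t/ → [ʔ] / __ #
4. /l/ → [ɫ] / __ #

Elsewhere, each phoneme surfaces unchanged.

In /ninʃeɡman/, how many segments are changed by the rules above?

2

Segments that undergo a rule: /i/ → [ĩ] (rule 2); /a/ → [ã] (rule 2).
All other segments surface unchanged.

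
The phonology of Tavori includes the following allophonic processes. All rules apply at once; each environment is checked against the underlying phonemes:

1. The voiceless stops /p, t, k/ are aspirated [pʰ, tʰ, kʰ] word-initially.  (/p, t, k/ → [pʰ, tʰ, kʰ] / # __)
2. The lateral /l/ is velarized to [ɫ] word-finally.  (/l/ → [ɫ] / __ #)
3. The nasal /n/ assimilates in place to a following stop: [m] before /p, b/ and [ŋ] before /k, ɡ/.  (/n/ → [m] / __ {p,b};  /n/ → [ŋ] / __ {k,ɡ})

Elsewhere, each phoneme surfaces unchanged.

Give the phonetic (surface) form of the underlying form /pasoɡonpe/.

/p/ meets the environment for rule 1 (word-initially) → [pʰ].
/a/ stays [a].
/s/ stays [s].
/o/ (between /s/ and /ɡ/): no rule targets it → [o].
/ɡ/ stays [ɡ].
/o/ (between /ɡ/ and /n/): no rule targets it → [o].
/n/ (between /o/ and /p/) occurs before a labial or velar stop → [m] by rule 3.
/p/ (between /n/ and /e/) is in the target of rule 1 but the environment (word-initially) is not met → [p].
/e/ — not in any rule's target class → [e].

[pʰasoɡompe]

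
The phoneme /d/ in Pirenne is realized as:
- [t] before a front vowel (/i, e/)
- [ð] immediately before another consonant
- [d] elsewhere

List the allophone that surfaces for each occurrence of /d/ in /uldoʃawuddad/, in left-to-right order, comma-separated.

[d], [ð], [d], [d]

Occurrence 1 (position 3): no conditioning environment matches → elsewhere allophone [d].
Occurrence 2 (position 9): immediately before another consonant → [ð].
Occurrence 3 (position 10): no conditioning environment matches → elsewhere allophone [d].
Occurrence 4 (position 12): no conditioning environment matches → elsewhere allophone [d].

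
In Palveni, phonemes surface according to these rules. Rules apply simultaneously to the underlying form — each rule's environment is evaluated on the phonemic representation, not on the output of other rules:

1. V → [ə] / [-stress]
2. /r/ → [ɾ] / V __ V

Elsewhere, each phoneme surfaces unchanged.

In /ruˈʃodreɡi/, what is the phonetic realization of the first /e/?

Rule 1 applies to /e/ (between /r/ and /ɡ/: in an unstressed syllable) → [ə].

[ə]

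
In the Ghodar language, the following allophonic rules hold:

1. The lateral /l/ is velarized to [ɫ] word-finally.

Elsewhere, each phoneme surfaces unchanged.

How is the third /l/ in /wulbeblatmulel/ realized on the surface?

/l/ — between /u/ and /e/; rule 1 does not apply here → [l].

[l]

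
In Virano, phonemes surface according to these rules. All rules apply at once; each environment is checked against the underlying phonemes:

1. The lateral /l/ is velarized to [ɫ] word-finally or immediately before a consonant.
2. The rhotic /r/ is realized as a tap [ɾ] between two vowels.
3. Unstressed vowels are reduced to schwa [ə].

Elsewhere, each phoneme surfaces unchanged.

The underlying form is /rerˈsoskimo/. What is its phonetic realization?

[rərˈsoskəmə]

/r/ (word-initial) is in the target of rule 2 but the environment (between two vowels) is not met → [r].
/e/ (between /r/ and /r/) occurs in an unstressed syllable → [ə] by rule 3.
/r/ — between /e/ and /s/; rule 2 does not apply here → [r].
/s/ (between /r/ and /o/) is unaffected → [s].
/o/ (between /s/ and /s/) fails the environment for rule 3, so it stays [o].
/s/ (between /o/ and /k/): no rule targets it → [s].
/k/ (between /s/ and /i/) is unaffected → [k].
/i/ (between /k/ and /m/): in an unstressed syllable, so rule 3 applies → [ə].
/m/ (between /i/ and /o/): no rule targets it → [m].
/o/ meets the environment for rule 3 (in an unstressed syllable) → [ə].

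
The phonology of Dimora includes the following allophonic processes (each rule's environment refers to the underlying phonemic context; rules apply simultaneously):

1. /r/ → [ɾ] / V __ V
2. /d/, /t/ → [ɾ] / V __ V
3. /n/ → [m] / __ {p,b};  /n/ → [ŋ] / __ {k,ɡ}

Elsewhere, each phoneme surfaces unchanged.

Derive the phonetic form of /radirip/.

/r/ (word-initial) is in the target of rule 1 but the environment (between two vowels) is not met → [r].
/a/ (between /r/ and /d/): no rule targets it → [a].
Rule 2 applies to /d/ (between /a/ and /i/: between two vowels) → [ɾ].
/i/ (between /d/ and /r/) is unaffected → [i].
Rule 1 applies to /r/ (between /i/ and /i/: between two vowels) → [ɾ].
/i/ stays [i].
/p/ stays [p].

[raɾiɾip]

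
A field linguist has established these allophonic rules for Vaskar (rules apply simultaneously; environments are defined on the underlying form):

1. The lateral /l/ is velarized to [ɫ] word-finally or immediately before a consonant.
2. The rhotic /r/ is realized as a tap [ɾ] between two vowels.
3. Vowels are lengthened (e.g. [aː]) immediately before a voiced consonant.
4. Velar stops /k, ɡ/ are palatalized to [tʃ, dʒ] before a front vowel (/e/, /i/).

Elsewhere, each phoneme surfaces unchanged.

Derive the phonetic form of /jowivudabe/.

[joːwiːvuːdaːbe]

/j/ stays [j].
/o/ (between /j/ and /w/) occurs before a voiced consonant → [oː] by rule 3.
/w/ (between /o/ and /i/) is unaffected → [w].
/i/ (between /w/ and /v/): before a voiced consonant, so rule 3 applies → [iː].
/v/ stays [v].
/u/ (between /v/ and /d/): before a voiced consonant, so rule 3 applies → [uː].
/d/ (between /u/ and /a/) is unaffected → [d].
/a/ (between /d/ and /b/) occurs before a voiced consonant → [aː] by rule 3.
/b/ — not in any rule's target class → [b].
/e/ (word-final): rule 3 targets it, but not before a voiced consonant → unchanged [e].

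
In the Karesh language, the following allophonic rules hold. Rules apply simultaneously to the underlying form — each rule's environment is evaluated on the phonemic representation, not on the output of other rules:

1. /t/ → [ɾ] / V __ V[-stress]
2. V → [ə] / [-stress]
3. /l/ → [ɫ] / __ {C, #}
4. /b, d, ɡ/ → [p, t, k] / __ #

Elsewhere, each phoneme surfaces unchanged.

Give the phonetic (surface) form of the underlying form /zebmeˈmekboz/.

[zəbməˈmekbəz]

/z/ (word-initial): no rule targets it → [z].
/e/ (between /z/ and /b/) occurs in an unstressed syllable → [ə] by rule 2.
/b/ (between /e/ and /m/) is in the target of rule 4 but the environment (word-finally) is not met → [b].
/m/ (between /b/ and /e/): no rule targets it → [m].
Rule 2 applies to /e/ (between /m/ and /m/: in an unstressed syllable) → [ə].
/m/ (between /e/ and /e/): no rule targets it → [m].
/e/ (between /m/ and /k/) is in the target of rule 2 but the environment (in an unstressed syllable) is not met → [e].
/k/ stays [k].
/b/ — between /k/ and /o/; rule 4 does not apply here → [b].
/o/ (between /b/ and /z/) occurs in an unstressed syllable → [ə] by rule 2.
/z/ (word-final): no rule targets it → [z].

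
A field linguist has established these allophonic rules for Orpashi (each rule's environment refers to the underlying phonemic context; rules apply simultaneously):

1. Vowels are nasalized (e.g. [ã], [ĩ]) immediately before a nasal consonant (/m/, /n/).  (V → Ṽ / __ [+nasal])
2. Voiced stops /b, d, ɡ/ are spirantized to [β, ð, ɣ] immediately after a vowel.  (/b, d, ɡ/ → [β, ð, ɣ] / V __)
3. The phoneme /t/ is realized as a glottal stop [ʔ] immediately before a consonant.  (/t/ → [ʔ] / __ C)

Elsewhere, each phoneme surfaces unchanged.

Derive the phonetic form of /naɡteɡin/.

[naɣteɣĩn]

/n/ (word-initial) is unaffected → [n].
/a/ (between /n/ and /ɡ/) fails the environment for rule 1, so it stays [a].
Rule 2 applies to /ɡ/ (between /a/ and /t/: immediately after a vowel) → [ɣ].
/t/ (between /ɡ/ and /e/): rule 3 targets it, but not immediately before a consonant → unchanged [t].
/e/ — between /t/ and /ɡ/; rule 1 does not apply here → [e].
/ɡ/ (between /e/ and /i/): immediately after a vowel, so rule 2 applies → [ɣ].
/i/ — between /ɡ/ and /n/, before a nasal consonant — surfaces as [ĩ] (rule 1).
/n/ (word-final) is unaffected → [n].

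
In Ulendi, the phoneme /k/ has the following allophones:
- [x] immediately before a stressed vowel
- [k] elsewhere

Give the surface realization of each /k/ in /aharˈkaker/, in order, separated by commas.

[x], [k]

Occurrence 1 (position 5): immediately before a stressed vowel → [x].
Occurrence 2 (position 7): no conditioning environment matches → elsewhere allophone [k].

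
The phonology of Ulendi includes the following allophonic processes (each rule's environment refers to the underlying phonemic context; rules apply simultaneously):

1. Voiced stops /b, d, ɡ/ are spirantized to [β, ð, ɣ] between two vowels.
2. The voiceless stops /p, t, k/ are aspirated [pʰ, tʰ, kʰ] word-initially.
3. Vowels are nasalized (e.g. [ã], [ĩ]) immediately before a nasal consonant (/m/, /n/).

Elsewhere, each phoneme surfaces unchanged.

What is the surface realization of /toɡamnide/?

/t/ (word-initial): word-initially, so rule 2 applies → [tʰ].
/o/ (between /t/ and /ɡ/): rule 3 targets it, but not before a nasal consonant → unchanged [o].
/ɡ/ (between /o/ and /a/): between two vowels, so rule 1 applies → [ɣ].
/a/ — between /ɡ/ and /m/, before a nasal consonant — surfaces as [ã] (rule 3).
/m/ (between /a/ and /n/) is unaffected → [m].
/n/ — not in any rule's target class → [n].
/i/ (between /n/ and /d/) fails the environment for rule 3, so it stays [i].
/d/ (between /i/ and /e/): between two vowels, so rule 1 applies → [ð].
/e/ (word-final) fails the environment for rule 3, so it stays [e].

[tʰoɣãmniðe]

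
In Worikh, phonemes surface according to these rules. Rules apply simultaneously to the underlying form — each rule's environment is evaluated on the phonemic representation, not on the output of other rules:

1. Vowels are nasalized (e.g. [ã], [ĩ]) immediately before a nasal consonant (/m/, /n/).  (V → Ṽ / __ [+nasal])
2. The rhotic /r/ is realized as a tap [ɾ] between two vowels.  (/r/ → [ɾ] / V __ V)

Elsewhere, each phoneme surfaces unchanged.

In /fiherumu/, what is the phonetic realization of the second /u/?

/u/ (word-final) is in the target of rule 1 but the environment (before a nasal consonant) is not met → [u].

[u]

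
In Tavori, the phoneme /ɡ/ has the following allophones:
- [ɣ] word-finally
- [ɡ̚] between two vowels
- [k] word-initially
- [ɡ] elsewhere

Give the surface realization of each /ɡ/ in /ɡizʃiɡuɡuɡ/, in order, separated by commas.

[k], [ɡ̚], [ɡ̚], [ɣ]

Occurrence 1 (position 1): word-initially → [k].
Occurrence 2 (position 6): between two vowels → [ɡ̚].
Occurrence 3 (position 8): between two vowels → [ɡ̚].
Occurrence 4 (position 10): word-finally → [ɣ].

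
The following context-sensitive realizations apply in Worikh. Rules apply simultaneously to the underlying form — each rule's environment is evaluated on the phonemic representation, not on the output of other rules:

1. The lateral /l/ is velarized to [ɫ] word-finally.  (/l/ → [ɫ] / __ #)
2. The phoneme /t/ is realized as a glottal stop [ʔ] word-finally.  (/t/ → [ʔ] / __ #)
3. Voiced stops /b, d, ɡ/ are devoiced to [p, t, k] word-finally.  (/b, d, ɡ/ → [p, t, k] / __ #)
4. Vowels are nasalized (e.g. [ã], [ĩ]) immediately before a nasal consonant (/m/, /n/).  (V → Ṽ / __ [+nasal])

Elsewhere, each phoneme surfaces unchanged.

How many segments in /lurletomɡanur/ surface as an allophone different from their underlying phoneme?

2

Segments that undergo a rule: /o/ → [õ] (rule 4); /a/ → [ã] (rule 4).
All other segments surface unchanged.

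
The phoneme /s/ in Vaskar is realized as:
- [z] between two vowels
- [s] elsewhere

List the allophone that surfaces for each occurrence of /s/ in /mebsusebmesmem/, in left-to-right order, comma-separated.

Occurrence 1 (position 4): no conditioning environment matches → elsewhere allophone [s].
Occurrence 2 (position 6): between two vowels → [z].
Occurrence 3 (position 11): no conditioning environment matches → elsewhere allophone [s].

[s], [z], [s]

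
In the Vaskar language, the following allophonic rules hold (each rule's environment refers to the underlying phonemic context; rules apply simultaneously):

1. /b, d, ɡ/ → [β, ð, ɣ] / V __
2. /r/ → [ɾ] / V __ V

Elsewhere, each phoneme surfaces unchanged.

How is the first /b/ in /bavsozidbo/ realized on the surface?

[b]

/b/ — word-initial; rule 1 does not apply here → [b].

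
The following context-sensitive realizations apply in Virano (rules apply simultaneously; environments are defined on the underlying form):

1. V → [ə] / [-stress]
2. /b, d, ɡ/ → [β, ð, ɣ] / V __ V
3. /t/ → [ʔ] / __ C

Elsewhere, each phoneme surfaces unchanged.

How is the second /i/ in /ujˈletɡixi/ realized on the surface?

[ə]

/i/ (word-final): in an unstressed syllable, so rule 1 applies → [ə].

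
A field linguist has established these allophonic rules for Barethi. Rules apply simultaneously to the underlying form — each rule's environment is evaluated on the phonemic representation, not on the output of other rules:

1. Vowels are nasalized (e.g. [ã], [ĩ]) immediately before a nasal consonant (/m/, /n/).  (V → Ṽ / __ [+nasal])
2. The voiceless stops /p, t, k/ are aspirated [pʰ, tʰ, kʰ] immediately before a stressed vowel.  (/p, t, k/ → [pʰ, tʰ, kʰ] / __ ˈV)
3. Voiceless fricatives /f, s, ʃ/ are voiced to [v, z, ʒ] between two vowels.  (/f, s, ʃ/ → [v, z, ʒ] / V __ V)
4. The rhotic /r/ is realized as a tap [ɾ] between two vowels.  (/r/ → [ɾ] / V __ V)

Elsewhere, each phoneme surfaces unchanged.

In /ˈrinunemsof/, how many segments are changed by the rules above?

3

Segments that undergo a rule: /i/ → [ĩ] (rule 1); /u/ → [ũ] (rule 1); /e/ → [ẽ] (rule 1).
All other segments surface unchanged.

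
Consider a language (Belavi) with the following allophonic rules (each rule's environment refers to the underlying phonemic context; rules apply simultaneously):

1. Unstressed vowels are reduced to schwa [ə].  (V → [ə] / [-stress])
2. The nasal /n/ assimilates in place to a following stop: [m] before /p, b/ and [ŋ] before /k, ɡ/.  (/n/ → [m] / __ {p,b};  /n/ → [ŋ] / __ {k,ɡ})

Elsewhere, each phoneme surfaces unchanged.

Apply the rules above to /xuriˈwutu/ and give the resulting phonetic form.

/x/ (word-initial): no rule targets it → [x].
/u/ (between /x/ and /r/) occurs in an unstressed syllable → [ə] by rule 1.
/r/ (between /u/ and /i/) is unaffected → [r].
/i/ meets the environment for rule 1 (in an unstressed syllable) → [ə].
/w/ — not in any rule's target class → [w].
/u/ (between /w/ and /t/) is in the target of rule 1 but the environment (in an unstressed syllable) is not met → [u].
/t/ stays [t].
/u/ meets the environment for rule 1 (in an unstressed syllable) → [ə].

[xərəˈwutə]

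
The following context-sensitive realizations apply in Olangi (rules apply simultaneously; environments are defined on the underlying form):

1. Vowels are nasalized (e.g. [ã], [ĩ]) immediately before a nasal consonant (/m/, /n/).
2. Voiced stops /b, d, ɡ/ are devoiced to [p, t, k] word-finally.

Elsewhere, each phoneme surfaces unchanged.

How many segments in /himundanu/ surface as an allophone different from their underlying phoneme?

Segments that undergo a rule: /i/ → [ĩ] (rule 1); /u/ → [ũ] (rule 1); /a/ → [ã] (rule 1).
All other segments surface unchanged.

3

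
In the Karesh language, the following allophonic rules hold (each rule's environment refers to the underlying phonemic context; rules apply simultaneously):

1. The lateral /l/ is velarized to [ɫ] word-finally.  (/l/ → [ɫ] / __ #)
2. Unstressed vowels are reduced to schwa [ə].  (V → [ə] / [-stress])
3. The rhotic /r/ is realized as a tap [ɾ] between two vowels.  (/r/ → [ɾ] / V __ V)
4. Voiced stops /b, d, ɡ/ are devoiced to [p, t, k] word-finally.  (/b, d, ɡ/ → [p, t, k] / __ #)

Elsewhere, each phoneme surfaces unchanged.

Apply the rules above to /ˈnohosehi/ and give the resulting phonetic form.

/o/ (between /n/ and /h/) fails the environment for rule 2, so it stays [o].
/o/ meets the environment for rule 2 (in an unstressed syllable) → [ə].
Rule 2 applies to /e/ (between /s/ and /h/: in an unstressed syllable) → [ə].
Rule 2 applies to /i/ (word-final: in an unstressed syllable) → [ə].

[ˈnohəsəhə]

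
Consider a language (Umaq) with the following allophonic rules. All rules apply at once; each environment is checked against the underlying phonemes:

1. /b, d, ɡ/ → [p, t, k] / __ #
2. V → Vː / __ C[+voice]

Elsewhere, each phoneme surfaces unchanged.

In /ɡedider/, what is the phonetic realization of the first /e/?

/e/ (between /ɡ/ and /d/): before a voiced consonant, so rule 2 applies → [eː].

[eː]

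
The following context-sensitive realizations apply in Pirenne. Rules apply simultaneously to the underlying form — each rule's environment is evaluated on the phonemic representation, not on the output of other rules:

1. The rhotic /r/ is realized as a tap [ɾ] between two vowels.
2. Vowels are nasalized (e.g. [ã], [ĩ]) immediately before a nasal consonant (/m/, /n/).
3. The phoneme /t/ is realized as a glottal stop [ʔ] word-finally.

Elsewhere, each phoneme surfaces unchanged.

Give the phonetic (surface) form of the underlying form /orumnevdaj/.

/o/ — word-initial; rule 2 does not apply here → [o].
/r/ (between /o/ and /u/) occurs between two vowels → [ɾ] by rule 1.
/u/ — between /r/ and /m/, before a nasal consonant — surfaces as [ũ] (rule 2).
/m/ stays [m].
/n/ stays [n].
/e/ (between /n/ and /v/): rule 2 targets it, but not before a nasal consonant → unchanged [e].
/v/ — not in any rule's target class → [v].
/d/ stays [d].
/a/ (between /d/ and /j/) fails the environment for rule 2, so it stays [a].
/j/ — not in any rule's target class → [j].

[oɾũmnevdaj]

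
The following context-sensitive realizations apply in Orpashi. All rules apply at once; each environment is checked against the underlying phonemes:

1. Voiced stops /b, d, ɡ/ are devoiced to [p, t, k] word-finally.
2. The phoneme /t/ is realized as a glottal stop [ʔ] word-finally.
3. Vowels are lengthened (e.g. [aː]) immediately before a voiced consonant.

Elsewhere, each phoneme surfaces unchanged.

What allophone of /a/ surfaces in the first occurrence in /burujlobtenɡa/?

[a]

/a/ (word-final) fails the environment for rule 3, so it stays [a].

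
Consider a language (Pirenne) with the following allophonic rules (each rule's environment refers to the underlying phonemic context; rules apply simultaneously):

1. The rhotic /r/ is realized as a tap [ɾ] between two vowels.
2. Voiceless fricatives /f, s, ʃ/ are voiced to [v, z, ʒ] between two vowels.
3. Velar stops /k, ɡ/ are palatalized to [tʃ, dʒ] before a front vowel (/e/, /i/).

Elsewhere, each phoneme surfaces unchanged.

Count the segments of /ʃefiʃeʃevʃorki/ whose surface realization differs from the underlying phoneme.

4

Segments that undergo a rule: /f/ → [v] (rule 2); /ʃ/ → [ʒ] (rule 2); /ʃ/ → [ʒ] (rule 2); /k/ → [tʃ] (rule 3).
All other segments surface unchanged.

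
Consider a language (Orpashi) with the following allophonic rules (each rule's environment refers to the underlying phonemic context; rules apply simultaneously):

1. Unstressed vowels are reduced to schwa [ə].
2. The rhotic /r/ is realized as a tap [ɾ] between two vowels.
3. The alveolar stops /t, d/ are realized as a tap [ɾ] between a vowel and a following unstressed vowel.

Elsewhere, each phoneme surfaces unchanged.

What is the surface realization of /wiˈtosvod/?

[wəˈtosvəd]

/w/ stays [w].
/i/ (between /w/ and /t/): in an unstressed syllable, so rule 1 applies → [ə].
/t/ (between /i/ and /o/) fails the environment for rule 3, so it stays [t].
/o/ (between /t/ and /s/) is in the target of rule 1 but the environment (in an unstressed syllable) is not met → [o].
/s/ (between /o/ and /v/) is unaffected → [s].
/v/ — not in any rule's target class → [v].
/o/ — between /v/ and /d/, in an unstressed syllable — surfaces as [ə] (rule 1).
/d/ (word-final) fails the environment for rule 3, so it stays [d].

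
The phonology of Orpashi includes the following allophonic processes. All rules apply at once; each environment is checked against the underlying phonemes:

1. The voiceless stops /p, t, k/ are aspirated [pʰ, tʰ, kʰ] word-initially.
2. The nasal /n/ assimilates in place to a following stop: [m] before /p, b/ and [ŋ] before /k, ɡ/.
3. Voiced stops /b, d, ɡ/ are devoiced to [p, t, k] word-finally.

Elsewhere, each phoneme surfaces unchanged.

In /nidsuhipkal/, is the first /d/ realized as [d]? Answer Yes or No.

Yes

/d/ (between /i/ and /s/) fails the environment for rule 3, so it stays [d].
The actual realization is [d], which matches [d].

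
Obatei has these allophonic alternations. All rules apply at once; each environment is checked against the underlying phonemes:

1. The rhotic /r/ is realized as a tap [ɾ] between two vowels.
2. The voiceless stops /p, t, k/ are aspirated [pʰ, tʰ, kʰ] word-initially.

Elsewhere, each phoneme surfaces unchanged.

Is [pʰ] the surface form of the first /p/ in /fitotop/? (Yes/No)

No

/p/ — word-final; rule 2 does not apply here → [p].
The actual realization is [p], not [pʰ].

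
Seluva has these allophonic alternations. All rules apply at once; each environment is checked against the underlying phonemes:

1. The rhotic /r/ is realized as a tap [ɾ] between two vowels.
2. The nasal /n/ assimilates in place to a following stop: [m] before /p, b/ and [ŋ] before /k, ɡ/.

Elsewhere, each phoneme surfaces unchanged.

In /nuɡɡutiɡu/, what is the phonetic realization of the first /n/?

[n]

/n/ (word-initial) fails the environment for rule 2, so it stays [n].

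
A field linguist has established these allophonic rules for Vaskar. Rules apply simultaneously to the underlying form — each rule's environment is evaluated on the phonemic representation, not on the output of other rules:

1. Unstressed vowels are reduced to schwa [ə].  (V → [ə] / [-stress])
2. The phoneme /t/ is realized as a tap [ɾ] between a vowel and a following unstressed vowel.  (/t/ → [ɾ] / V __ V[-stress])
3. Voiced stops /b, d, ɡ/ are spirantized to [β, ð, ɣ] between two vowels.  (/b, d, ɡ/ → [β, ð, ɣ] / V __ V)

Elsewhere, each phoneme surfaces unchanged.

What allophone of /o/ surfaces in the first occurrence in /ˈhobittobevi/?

/o/ — between /h/ and /b/; rule 1 does not apply here → [o].

[o]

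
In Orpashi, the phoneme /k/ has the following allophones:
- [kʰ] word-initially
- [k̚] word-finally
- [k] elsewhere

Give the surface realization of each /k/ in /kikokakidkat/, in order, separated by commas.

Occurrence 1 (position 1): word-initially → [kʰ].
Occurrence 2 (position 3): no conditioning environment matches → elsewhere allophone [k].
Occurrence 3 (position 5): no conditioning environment matches → elsewhere allophone [k].
Occurrence 4 (position 7): no conditioning environment matches → elsewhere allophone [k].
Occurrence 5 (position 10): no conditioning environment matches → elsewhere allophone [k].

[kʰ], [k], [k], [k], [k]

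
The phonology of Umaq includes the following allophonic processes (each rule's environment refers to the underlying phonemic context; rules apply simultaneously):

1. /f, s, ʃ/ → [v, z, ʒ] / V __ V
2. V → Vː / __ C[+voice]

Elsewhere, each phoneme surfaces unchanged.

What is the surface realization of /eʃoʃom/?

[eʒoʒoːm]

/e/ (word-initial): rule 2 targets it, but not before a voiced consonant → unchanged [e].
/ʃ/ meets the environment for rule 1 (between two vowels) → [ʒ].
/o/ (between /ʃ/ and /ʃ/) fails the environment for rule 2, so it stays [o].
/ʃ/ — between /o/ and /o/, between two vowels — surfaces as [ʒ] (rule 1).
/o/ (between /ʃ/ and /m/) occurs before a voiced consonant → [oː] by rule 2.
/m/ — not in any rule's target class → [m].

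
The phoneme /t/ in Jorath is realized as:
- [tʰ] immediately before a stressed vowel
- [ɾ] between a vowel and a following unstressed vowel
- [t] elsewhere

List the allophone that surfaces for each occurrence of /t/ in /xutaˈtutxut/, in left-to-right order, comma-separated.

Occurrence 1 (position 3): between a vowel and an unstressed vowel → [ɾ].
Occurrence 2 (position 5): immediately before a stressed vowel → [tʰ].
Occurrence 3 (position 7): no conditioning environment matches → elsewhere allophone [t].
Occurrence 4 (position 10): no conditioning environment matches → elsewhere allophone [t].

[ɾ], [tʰ], [t], [t]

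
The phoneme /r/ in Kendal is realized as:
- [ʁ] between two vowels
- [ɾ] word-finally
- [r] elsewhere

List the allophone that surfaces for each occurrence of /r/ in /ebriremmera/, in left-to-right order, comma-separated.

[r], [ʁ], [ʁ]

Occurrence 1 (position 3): no conditioning environment matches → elsewhere allophone [r].
Occurrence 2 (position 5): between two vowels → [ʁ].
Occurrence 3 (position 10): between two vowels → [ʁ].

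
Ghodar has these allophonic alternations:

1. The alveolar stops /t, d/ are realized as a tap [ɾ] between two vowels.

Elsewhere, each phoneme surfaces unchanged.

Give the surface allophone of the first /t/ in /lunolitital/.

[ɾ]

/t/ (between /i/ and /i/) occurs between two vowels → [ɾ] by rule 1.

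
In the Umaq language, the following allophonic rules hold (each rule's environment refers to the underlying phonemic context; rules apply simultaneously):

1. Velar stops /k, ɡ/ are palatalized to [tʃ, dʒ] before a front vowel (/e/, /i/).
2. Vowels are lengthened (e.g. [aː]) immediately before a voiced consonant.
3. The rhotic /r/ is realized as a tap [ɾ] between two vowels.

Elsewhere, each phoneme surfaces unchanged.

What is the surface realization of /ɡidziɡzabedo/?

[dʒiːdziːɡzaːbeːdo]

/ɡ/ meets the environment for rule 1 (before a front vowel) → [dʒ].
Rule 2 applies to /i/ (between /ɡ/ and /d/: before a voiced consonant) → [iː].
/i/ (between /z/ and /ɡ/) occurs before a voiced consonant → [iː] by rule 2.
/ɡ/ (between /i/ and /z/): rule 1 targets it, but not before a front vowel → unchanged [ɡ].
/a/ (between /z/ and /b/): before a voiced consonant, so rule 2 applies → [aː].
Rule 2 applies to /e/ (between /b/ and /d/: before a voiced consonant) → [eː].
/o/ (word-final) fails the environment for rule 2, so it stays [o].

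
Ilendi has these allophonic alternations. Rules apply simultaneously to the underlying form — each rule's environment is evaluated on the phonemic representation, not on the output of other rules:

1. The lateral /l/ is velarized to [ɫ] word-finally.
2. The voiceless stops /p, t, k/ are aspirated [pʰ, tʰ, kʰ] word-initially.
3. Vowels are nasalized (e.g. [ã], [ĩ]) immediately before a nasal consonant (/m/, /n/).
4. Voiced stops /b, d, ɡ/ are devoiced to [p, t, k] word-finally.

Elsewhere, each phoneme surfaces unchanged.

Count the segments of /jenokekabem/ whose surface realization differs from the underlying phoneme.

2

Segments that undergo a rule: /e/ → [ẽ] (rule 3); /e/ → [ẽ] (rule 3).
All other segments surface unchanged.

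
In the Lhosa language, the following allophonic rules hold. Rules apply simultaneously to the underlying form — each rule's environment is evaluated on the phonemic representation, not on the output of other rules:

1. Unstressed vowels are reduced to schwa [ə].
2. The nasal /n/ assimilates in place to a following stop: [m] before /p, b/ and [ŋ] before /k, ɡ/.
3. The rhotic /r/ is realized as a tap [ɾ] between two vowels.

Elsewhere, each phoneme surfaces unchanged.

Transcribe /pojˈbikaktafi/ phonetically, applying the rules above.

[pəjˈbikəktəfə]

/p/ — not in any rule's target class → [p].
Rule 1 applies to /o/ (between /p/ and /j/: in an unstressed syllable) → [ə].
/j/ — not in any rule's target class → [j].
/b/ — not in any rule's target class → [b].
/i/ — between /b/ and /k/; rule 1 does not apply here → [i].
/k/ (between /i/ and /a/) is unaffected → [k].
/a/ (between /k/ and /k/) occurs in an unstressed syllable → [ə] by rule 1.
/k/ stays [k].
/t/ stays [t].
Rule 1 applies to /a/ (between /t/ and /f/: in an unstressed syllable) → [ə].
/f/ (between /a/ and /i/) is unaffected → [f].
/i/ meets the environment for rule 1 (in an unstressed syllable) → [ə].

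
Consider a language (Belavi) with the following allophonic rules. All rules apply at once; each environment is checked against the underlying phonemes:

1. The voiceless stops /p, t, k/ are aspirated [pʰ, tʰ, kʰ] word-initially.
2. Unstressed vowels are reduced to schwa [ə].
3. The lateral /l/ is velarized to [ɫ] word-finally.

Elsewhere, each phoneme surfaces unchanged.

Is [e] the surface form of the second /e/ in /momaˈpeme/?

/e/ (word-final): in an unstressed syllable, so rule 2 applies → [ə].
The actual realization is [ə], not [e].

No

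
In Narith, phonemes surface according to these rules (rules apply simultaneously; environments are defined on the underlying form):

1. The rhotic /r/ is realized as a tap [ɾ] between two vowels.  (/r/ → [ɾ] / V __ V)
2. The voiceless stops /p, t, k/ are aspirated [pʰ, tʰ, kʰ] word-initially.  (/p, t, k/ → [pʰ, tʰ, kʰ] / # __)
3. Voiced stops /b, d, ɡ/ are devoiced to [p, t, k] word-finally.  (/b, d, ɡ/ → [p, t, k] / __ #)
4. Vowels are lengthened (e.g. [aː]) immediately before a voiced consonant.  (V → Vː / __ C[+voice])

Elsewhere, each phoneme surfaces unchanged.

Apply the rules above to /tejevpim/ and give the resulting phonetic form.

[tʰeːjeːvpiːm]

/t/ (word-initial) occurs word-initially → [tʰ] by rule 2.
Rule 4 applies to /e/ (between /t/ and /j/: before a voiced consonant) → [eː].
/j/ stays [j].
Rule 4 applies to /e/ (between /j/ and /v/: before a voiced consonant) → [eː].
/v/ (between /e/ and /p/) is unaffected → [v].
/p/ (between /v/ and /i/) is in the target of rule 2 but the environment (word-initially) is not met → [p].
/i/ meets the environment for rule 4 (before a voiced consonant) → [iː].
/m/ — not in any rule's target class → [m].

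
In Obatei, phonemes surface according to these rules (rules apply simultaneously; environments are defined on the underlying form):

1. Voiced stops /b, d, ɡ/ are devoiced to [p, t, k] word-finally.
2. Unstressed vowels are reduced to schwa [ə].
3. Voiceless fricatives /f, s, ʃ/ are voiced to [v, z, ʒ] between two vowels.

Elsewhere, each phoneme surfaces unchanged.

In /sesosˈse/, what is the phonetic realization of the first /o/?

[ə]

/o/ meets the environment for rule 2 (in an unstressed syllable) → [ə].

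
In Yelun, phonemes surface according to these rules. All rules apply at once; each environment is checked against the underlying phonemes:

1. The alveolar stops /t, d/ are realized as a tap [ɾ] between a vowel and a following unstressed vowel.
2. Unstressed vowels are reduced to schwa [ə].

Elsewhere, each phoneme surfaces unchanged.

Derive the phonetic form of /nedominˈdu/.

[nəɾəmənˈdu]

/n/ — not in any rule's target class → [n].
/e/ — between /n/ and /d/, in an unstressed syllable — surfaces as [ə] (rule 2).
Rule 1 applies to /d/ (between /e/ and /o/: between a vowel and a following unstressed vowel) → [ɾ].
Rule 2 applies to /o/ (between /d/ and /m/: in an unstressed syllable) → [ə].
/m/ stays [m].
/i/ meets the environment for rule 2 (in an unstressed syllable) → [ə].
/n/ — not in any rule's target class → [n].
/d/ — between /n/ and /u/; rule 1 does not apply here → [d].
/u/ (word-final) fails the environment for rule 2, so it stays [u].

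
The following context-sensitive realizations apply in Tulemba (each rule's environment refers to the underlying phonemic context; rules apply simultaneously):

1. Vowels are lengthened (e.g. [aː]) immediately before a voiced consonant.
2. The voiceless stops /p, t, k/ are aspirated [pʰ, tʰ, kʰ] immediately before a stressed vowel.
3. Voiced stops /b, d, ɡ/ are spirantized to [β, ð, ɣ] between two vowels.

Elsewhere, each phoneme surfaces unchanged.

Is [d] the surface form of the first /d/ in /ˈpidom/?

No

Rule 3 applies to /d/ (between /i/ and /o/: between two vowels) → [ð].
The actual realization is [ð], not [d].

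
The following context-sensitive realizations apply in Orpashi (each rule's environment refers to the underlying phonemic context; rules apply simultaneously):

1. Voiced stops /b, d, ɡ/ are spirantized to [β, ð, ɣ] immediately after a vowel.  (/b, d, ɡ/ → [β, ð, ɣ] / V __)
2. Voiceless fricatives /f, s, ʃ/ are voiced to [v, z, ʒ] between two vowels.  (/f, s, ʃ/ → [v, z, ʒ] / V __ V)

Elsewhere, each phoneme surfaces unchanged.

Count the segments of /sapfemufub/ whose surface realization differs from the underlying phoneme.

2

Segments that undergo a rule: /f/ → [v] (rule 2); /b/ → [β] (rule 1).
All other segments surface unchanged.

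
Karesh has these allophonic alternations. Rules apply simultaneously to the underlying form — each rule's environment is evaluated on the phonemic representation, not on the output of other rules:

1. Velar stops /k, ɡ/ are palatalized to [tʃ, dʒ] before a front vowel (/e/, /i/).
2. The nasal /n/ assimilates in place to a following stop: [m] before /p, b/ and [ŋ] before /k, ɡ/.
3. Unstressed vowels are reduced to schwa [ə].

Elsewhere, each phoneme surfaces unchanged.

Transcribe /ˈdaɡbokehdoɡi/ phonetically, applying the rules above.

/a/ (between /d/ and /ɡ/): rule 3 targets it, but not in an unstressed syllable → unchanged [a].
/ɡ/ — between /a/ and /b/; rule 1 does not apply here → [ɡ].
Rule 3 applies to /o/ (between /b/ and /k/: in an unstressed syllable) → [ə].
Rule 1 applies to /k/ (between /o/ and /e/: before a front vowel) → [tʃ].
/e/ meets the environment for rule 3 (in an unstressed syllable) → [ə].
/o/ meets the environment for rule 3 (in an unstressed syllable) → [ə].
Rule 1 applies to /ɡ/ (between /o/ and /i/: before a front vowel) → [dʒ].
/i/ (word-final) occurs in an unstressed syllable → [ə] by rule 3.

[ˈdaɡbətʃəhdədʒə]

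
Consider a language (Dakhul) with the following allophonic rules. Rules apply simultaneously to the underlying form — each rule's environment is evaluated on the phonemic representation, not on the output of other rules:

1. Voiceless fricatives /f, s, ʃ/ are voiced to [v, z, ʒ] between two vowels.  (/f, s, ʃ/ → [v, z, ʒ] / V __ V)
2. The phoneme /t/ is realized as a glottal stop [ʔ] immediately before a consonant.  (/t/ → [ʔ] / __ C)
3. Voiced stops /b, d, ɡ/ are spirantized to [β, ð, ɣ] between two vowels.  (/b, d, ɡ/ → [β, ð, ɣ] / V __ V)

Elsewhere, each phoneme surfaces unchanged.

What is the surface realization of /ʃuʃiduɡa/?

[ʃuʒiðuɣa]

/ʃ/ (word-initial) is in the target of rule 1 but the environment (between two vowels) is not met → [ʃ].
/u/ (between /ʃ/ and /ʃ/): no rule targets it → [u].
/ʃ/ meets the environment for rule 1 (between two vowels) → [ʒ].
/i/ stays [i].
/d/ — between /i/ and /u/, between two vowels — surfaces as [ð] (rule 3).
/u/ — not in any rule's target class → [u].
/ɡ/ — between /u/ and /a/, between two vowels — surfaces as [ɣ] (rule 3).
/a/ (word-final): no rule targets it → [a].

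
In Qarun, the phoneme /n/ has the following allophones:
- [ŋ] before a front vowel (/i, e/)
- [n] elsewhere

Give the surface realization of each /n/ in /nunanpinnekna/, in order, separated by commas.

Occurrence 1 (position 1): no conditioning environment matches → elsewhere allophone [n].
Occurrence 2 (position 3): no conditioning environment matches → elsewhere allophone [n].
Occurrence 3 (position 5): no conditioning environment matches → elsewhere allophone [n].
Occurrence 4 (position 8): no conditioning environment matches → elsewhere allophone [n].
Occurrence 5 (position 9): before a front vowel (/i, e/) → [ŋ].
Occurrence 6 (position 12): no conditioning environment matches → elsewhere allophone [n].

[n], [n], [n], [n], [ŋ], [n]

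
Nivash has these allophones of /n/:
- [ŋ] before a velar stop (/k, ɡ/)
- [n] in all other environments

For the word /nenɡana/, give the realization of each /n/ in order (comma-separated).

Occurrence 1 (position 1): no conditioning environment matches → elsewhere allophone [n].
Occurrence 2 (position 3): before a velar stop → [ŋ].
Occurrence 3 (position 6): no conditioning environment matches → elsewhere allophone [n].

[n], [ŋ], [n]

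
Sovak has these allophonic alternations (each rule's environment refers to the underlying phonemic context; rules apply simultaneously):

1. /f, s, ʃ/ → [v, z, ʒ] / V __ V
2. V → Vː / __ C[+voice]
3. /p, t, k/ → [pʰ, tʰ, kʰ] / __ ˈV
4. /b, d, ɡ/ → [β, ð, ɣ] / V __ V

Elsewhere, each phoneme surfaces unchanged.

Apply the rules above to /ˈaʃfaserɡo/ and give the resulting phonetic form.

[ˈaʃfazeːrɡo]

/a/ (word-initial): rule 2 targets it, but not before a voiced consonant → unchanged [a].
/ʃ/ — between /a/ and /f/; rule 1 does not apply here → [ʃ].
/f/ (between /ʃ/ and /a/): rule 1 targets it, but not between two vowels → unchanged [f].
/a/ — between /f/ and /s/; rule 2 does not apply here → [a].
/s/ meets the environment for rule 1 (between two vowels) → [z].
/e/ — between /s/ and /r/, before a voiced consonant — surfaces as [eː] (rule 2).
/r/ stays [r].
/ɡ/ (between /r/ and /o/): rule 4 targets it, but not between two vowels → unchanged [ɡ].
/o/ (word-final) is in the target of rule 2 but the environment (before a voiced consonant) is not met → [o].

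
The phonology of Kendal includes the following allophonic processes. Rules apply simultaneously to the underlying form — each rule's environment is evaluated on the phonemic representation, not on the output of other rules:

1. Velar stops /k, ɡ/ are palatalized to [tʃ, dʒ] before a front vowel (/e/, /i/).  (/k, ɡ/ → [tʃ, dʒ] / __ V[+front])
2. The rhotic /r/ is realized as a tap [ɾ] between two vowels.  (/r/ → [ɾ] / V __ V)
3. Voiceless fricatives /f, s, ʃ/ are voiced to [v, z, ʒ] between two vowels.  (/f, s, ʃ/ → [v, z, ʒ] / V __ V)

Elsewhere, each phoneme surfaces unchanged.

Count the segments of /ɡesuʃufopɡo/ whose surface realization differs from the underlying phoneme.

Segments that undergo a rule: /ɡ/ → [dʒ] (rule 1); /s/ → [z] (rule 3); /ʃ/ → [ʒ] (rule 3); /f/ → [v] (rule 3).
All other segments surface unchanged.

4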